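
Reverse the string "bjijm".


Input: bjijm
Reading characters right to left:
  Position 4: 'm'
  Position 3: 'j'
  Position 2: 'i'
  Position 1: 'j'
  Position 0: 'b'
Reversed: mjijb

mjijb


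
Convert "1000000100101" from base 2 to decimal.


Input: "1000000100101" in base 2
Positional expansion:
  Digit '1' (value 1) x 2^12 = 4096
  Digit '0' (value 0) x 2^11 = 0
  Digit '0' (value 0) x 2^10 = 0
  Digit '0' (value 0) x 2^9 = 0
  Digit '0' (value 0) x 2^8 = 0
  Digit '0' (value 0) x 2^7 = 0
  Digit '0' (value 0) x 2^6 = 0
  Digit '1' (value 1) x 2^5 = 32
  Digit '0' (value 0) x 2^4 = 0
  Digit '0' (value 0) x 2^3 = 0
  Digit '1' (value 1) x 2^2 = 4
  Digit '0' (value 0) x 2^1 = 0
  Digit '1' (value 1) x 2^0 = 1
Sum = 4133

4133


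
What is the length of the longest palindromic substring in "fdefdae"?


Input: "fdefdae"
Checking substrings for palindromes:
  No multi-char palindromic substrings found
Longest palindromic substring: "f" with length 1

1


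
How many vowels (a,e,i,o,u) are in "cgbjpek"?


Input: cgbjpek
Checking each character:
  'c' at position 0: consonant
  'g' at position 1: consonant
  'b' at position 2: consonant
  'j' at position 3: consonant
  'p' at position 4: consonant
  'e' at position 5: vowel (running total: 1)
  'k' at position 6: consonant
Total vowels: 1

1


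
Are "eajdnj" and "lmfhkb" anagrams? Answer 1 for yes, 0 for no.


Strings: "eajdnj", "lmfhkb"
Sorted first:  adejjn
Sorted second: bfhklm
Differ at position 0: 'a' vs 'b' => not anagrams

0


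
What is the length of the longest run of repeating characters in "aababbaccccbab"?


Input: "aababbaccccbab"
Scanning for longest run:
  Position 1 ('a'): continues run of 'a', length=2
  Position 2 ('b'): new char, reset run to 1
  Position 3 ('a'): new char, reset run to 1
  Position 4 ('b'): new char, reset run to 1
  Position 5 ('b'): continues run of 'b', length=2
  Position 6 ('a'): new char, reset run to 1
  Position 7 ('c'): new char, reset run to 1
  Position 8 ('c'): continues run of 'c', length=2
  Position 9 ('c'): continues run of 'c', length=3
  Position 10 ('c'): continues run of 'c', length=4
  Position 11 ('b'): new char, reset run to 1
  Position 12 ('a'): new char, reset run to 1
  Position 13 ('b'): new char, reset run to 1
Longest run: 'c' with length 4

4


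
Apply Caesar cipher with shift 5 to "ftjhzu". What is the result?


Caesar cipher: shift "ftjhzu" by 5
  'f' (pos 5) + 5 = pos 10 = 'k'
  't' (pos 19) + 5 = pos 24 = 'y'
  'j' (pos 9) + 5 = pos 14 = 'o'
  'h' (pos 7) + 5 = pos 12 = 'm'
  'z' (pos 25) + 5 = pos 4 = 'e'
  'u' (pos 20) + 5 = pos 25 = 'z'
Result: kyomez

kyomez


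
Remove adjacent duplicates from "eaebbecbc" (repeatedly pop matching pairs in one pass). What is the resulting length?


Input: eaebbecbc
Stack-based adjacent duplicate removal:
  Read 'e': push. Stack: e
  Read 'a': push. Stack: ea
  Read 'e': push. Stack: eae
  Read 'b': push. Stack: eaeb
  Read 'b': matches stack top 'b' => pop. Stack: eae
  Read 'e': matches stack top 'e' => pop. Stack: ea
  Read 'c': push. Stack: eac
  Read 'b': push. Stack: eacb
  Read 'c': push. Stack: eacbc
Final stack: "eacbc" (length 5)

5


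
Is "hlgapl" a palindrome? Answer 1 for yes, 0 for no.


Input: hlgapl
Reversed: lpaglh
  Compare pos 0 ('h') with pos 5 ('l'): MISMATCH
  Compare pos 1 ('l') with pos 4 ('p'): MISMATCH
  Compare pos 2 ('g') with pos 3 ('a'): MISMATCH
Result: not a palindrome

0


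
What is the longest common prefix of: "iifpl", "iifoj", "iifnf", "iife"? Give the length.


Words: iifpl, iifoj, iifnf, iife
  Position 0: all 'i' => match
  Position 1: all 'i' => match
  Position 2: all 'f' => match
  Position 3: ('p', 'o', 'n', 'e') => mismatch, stop
LCP = "iif" (length 3)

3


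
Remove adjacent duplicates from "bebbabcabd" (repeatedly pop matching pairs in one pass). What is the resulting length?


Input: bebbabcabd
Stack-based adjacent duplicate removal:
  Read 'b': push. Stack: b
  Read 'e': push. Stack: be
  Read 'b': push. Stack: beb
  Read 'b': matches stack top 'b' => pop. Stack: be
  Read 'a': push. Stack: bea
  Read 'b': push. Stack: beab
  Read 'c': push. Stack: beabc
  Read 'a': push. Stack: beabca
  Read 'b': push. Stack: beabcab
  Read 'd': push. Stack: beabcabd
Final stack: "beabcabd" (length 8)

8


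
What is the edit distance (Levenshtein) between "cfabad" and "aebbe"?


Computing edit distance: "cfabad" -> "aebbe"
DP table:
           a    e    b    b    e
      0    1    2    3    4    5
  c   1    1    2    3    4    5
  f   2    2    2    3    4    5
  a   3    2    3    3    4    5
  b   4    3    3    3    3    4
  a   5    4    4    4    4    4
  d   6    5    5    5    5    5
Edit distance = dp[6][5] = 5

5


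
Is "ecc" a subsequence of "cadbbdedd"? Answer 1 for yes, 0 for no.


Check if "ecc" is a subsequence of "cadbbdedd"
Greedy scan:
  Position 0 ('c'): no match needed
  Position 1 ('a'): no match needed
  Position 2 ('d'): no match needed
  Position 3 ('b'): no match needed
  Position 4 ('b'): no match needed
  Position 5 ('d'): no match needed
  Position 6 ('e'): matches sub[0] = 'e'
  Position 7 ('d'): no match needed
  Position 8 ('d'): no match needed
Only matched 1/3 characters => not a subsequence

0


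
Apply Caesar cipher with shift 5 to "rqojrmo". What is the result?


Caesar cipher: shift "rqojrmo" by 5
  'r' (pos 17) + 5 = pos 22 = 'w'
  'q' (pos 16) + 5 = pos 21 = 'v'
  'o' (pos 14) + 5 = pos 19 = 't'
  'j' (pos 9) + 5 = pos 14 = 'o'
  'r' (pos 17) + 5 = pos 22 = 'w'
  'm' (pos 12) + 5 = pos 17 = 'r'
  'o' (pos 14) + 5 = pos 19 = 't'
Result: wvtowrt

wvtowrt


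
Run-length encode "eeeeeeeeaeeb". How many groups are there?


Input: eeeeeeeeaeeb
Scanning for consecutive runs:
  Group 1: 'e' x 8 (positions 0-7)
  Group 2: 'a' x 1 (positions 8-8)
  Group 3: 'e' x 2 (positions 9-10)
  Group 4: 'b' x 1 (positions 11-11)
Total groups: 4

4


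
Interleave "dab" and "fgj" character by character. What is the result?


Interleaving "dab" and "fgj":
  Position 0: 'd' from first, 'f' from second => "df"
  Position 1: 'a' from first, 'g' from second => "ag"
  Position 2: 'b' from first, 'j' from second => "bj"
Result: dfagbj

dfagbj


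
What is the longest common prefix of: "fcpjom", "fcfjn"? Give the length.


Words: fcpjom, fcfjn
  Position 0: all 'f' => match
  Position 1: all 'c' => match
  Position 2: ('p', 'f') => mismatch, stop
LCP = "fc" (length 2)

2


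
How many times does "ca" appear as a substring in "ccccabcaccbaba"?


Searching for "ca" in "ccccabcaccbaba"
Scanning each position:
  Position 0: "cc" => no
  Position 1: "cc" => no
  Position 2: "cc" => no
  Position 3: "ca" => MATCH
  Position 4: "ab" => no
  Position 5: "bc" => no
  Position 6: "ca" => MATCH
  Position 7: "ac" => no
  Position 8: "cc" => no
  Position 9: "cb" => no
  Position 10: "ba" => no
  Position 11: "ab" => no
  Position 12: "ba" => no
Total occurrences: 2

2


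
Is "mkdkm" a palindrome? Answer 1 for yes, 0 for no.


Input: mkdkm
Reversed: mkdkm
  Compare pos 0 ('m') with pos 4 ('m'): match
  Compare pos 1 ('k') with pos 3 ('k'): match
Result: palindrome

1


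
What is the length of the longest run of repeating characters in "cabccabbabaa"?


Input: "cabccabbabaa"
Scanning for longest run:
  Position 1 ('a'): new char, reset run to 1
  Position 2 ('b'): new char, reset run to 1
  Position 3 ('c'): new char, reset run to 1
  Position 4 ('c'): continues run of 'c', length=2
  Position 5 ('a'): new char, reset run to 1
  Position 6 ('b'): new char, reset run to 1
  Position 7 ('b'): continues run of 'b', length=2
  Position 8 ('a'): new char, reset run to 1
  Position 9 ('b'): new char, reset run to 1
  Position 10 ('a'): new char, reset run to 1
  Position 11 ('a'): continues run of 'a', length=2
Longest run: 'c' with length 2

2


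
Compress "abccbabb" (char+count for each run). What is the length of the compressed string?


Input: abccbabb
Runs:
  'a' x 1 => "a1"
  'b' x 1 => "b1"
  'c' x 2 => "c2"
  'b' x 1 => "b1"
  'a' x 1 => "a1"
  'b' x 2 => "b2"
Compressed: "a1b1c2b1a1b2"
Compressed length: 12

12


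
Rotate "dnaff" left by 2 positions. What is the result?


Input: "dnaff", rotate left by 2
First 2 characters: "dn"
Remaining characters: "aff"
Concatenate remaining + first: "aff" + "dn" = "affdn"

affdn


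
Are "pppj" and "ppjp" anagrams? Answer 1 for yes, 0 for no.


Strings: "pppj", "ppjp"
Sorted first:  jppp
Sorted second: jppp
Sorted forms match => anagrams

1


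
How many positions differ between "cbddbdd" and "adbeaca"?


Comparing "cbddbdd" and "adbeaca" position by position:
  Position 0: 'c' vs 'a' => DIFFER
  Position 1: 'b' vs 'd' => DIFFER
  Position 2: 'd' vs 'b' => DIFFER
  Position 3: 'd' vs 'e' => DIFFER
  Position 4: 'b' vs 'a' => DIFFER
  Position 5: 'd' vs 'c' => DIFFER
  Position 6: 'd' vs 'a' => DIFFER
Positions that differ: 7

7


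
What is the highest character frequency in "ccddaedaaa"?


Input: ccddaedaaa
Character counts:
  'a': 4
  'c': 2
  'd': 3
  'e': 1
Maximum frequency: 4

4


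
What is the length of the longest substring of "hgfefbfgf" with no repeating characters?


Input: "hgfefbfgf"
Sliding window (track last position of each char):
  Position 0 ('h'): window [0,0] length 1 -- new best
  Position 1 ('g'): window [0,1] length 2 -- new best
  Position 2 ('f'): window [0,2] length 3 -- new best
  Position 3 ('e'): window [0,3] length 4 -- new best
  Position 4 ('f'): repeat (last at 2), move window start to 3
  Position 4 ('f'): window [3,4] length 2
  Position 5 ('b'): window [3,5] length 3
  Position 6 ('f'): repeat (last at 4), move window start to 5
  Position 6 ('f'): window [5,6] length 2
  Position 7 ('g'): window [5,7] length 3
  Position 8 ('f'): repeat (last at 6), move window start to 7
  Position 8 ('f'): window [7,8] length 2
Longest substring with no repeats: "hgfe" with length 4

4


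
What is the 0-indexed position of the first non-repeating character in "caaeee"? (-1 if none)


Input: caaeee
Character frequencies:
  'a': 2
  'c': 1
  'e': 3
Scanning left to right for freq == 1:
  Position 0 ('c'): unique! => answer = 0

0


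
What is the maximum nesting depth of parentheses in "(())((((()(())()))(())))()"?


Input: "(())((((()(())()))(())))()"
Tracking depth:
  Position 0 '(': depth becomes 1
  Position 1 '(': depth becomes 2
  Position 2 ')': depth becomes 1
  Position 3 ')': depth becomes 0
  Position 4 '(': depth becomes 1
  Position 5 '(': depth becomes 2
  Position 6 '(': depth becomes 3
  Position 7 '(': depth becomes 4
  Position 8 '(': depth becomes 5
  Position 9 ')': depth becomes 4
  Position 10 '(': depth becomes 5
  Position 11 '(': depth becomes 6
  Position 12 ')': depth becomes 5
  Position 13 ')': depth becomes 4
  Position 14 '(': depth becomes 5
  Position 15 ')': depth becomes 4
  Position 16 ')': depth becomes 3
  Position 17 ')': depth becomes 2
  Position 18 '(': depth becomes 3
  Position 19 '(': depth becomes 4
  Position 20 ')': depth becomes 3
  Position 21 ')': depth becomes 2
  Position 22 ')': depth becomes 1
  Position 23 ')': depth becomes 0
  Position 24 '(': depth becomes 1
  Position 25 ')': depth becomes 0
Maximum depth reached: 6

6


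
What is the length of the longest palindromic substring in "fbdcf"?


Input: "fbdcf"
Checking substrings for palindromes:
  No multi-char palindromic substrings found
Longest palindromic substring: "f" with length 1

1


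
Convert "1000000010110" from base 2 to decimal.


Input: "1000000010110" in base 2
Positional expansion:
  Digit '1' (value 1) x 2^12 = 4096
  Digit '0' (value 0) x 2^11 = 0
  Digit '0' (value 0) x 2^10 = 0
  Digit '0' (value 0) x 2^9 = 0
  Digit '0' (value 0) x 2^8 = 0
  Digit '0' (value 0) x 2^7 = 0
  Digit '0' (value 0) x 2^6 = 0
  Digit '0' (value 0) x 2^5 = 0
  Digit '1' (value 1) x 2^4 = 16
  Digit '0' (value 0) x 2^3 = 0
  Digit '1' (value 1) x 2^2 = 4
  Digit '1' (value 1) x 2^1 = 2
  Digit '0' (value 0) x 2^0 = 0
Sum = 4118

4118


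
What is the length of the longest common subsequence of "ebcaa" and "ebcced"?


LCS of "ebcaa" and "ebcced"
DP table:
           e    b    c    c    e    d
      0    0    0    0    0    0    0
  e   0    1    1    1    1    1    1
  b   0    1    2    2    2    2    2
  c   0    1    2    3    3    3    3
  a   0    1    2    3    3    3    3
  a   0    1    2    3    3    3    3
LCS length = dp[5][6] = 3

3


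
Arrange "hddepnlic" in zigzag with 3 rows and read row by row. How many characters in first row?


Zigzag "hddepnlic" into 3 rows:
Placing characters:
  'h' => row 0
  'd' => row 1
  'd' => row 2
  'e' => row 1
  'p' => row 0
  'n' => row 1
  'l' => row 2
  'i' => row 1
  'c' => row 0
Rows:
  Row 0: "hpc"
  Row 1: "deni"
  Row 2: "dl"
First row length: 3

3


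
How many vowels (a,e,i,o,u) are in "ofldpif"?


Input: ofldpif
Checking each character:
  'o' at position 0: vowel (running total: 1)
  'f' at position 1: consonant
  'l' at position 2: consonant
  'd' at position 3: consonant
  'p' at position 4: consonant
  'i' at position 5: vowel (running total: 2)
  'f' at position 6: consonant
Total vowels: 2

2


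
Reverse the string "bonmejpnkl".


Input: bonmejpnkl
Reading characters right to left:
  Position 9: 'l'
  Position 8: 'k'
  Position 7: 'n'
  Position 6: 'p'
  Position 5: 'j'
  Position 4: 'e'
  Position 3: 'm'
  Position 2: 'n'
  Position 1: 'o'
  Position 0: 'b'
Reversed: lknpjemnob

lknpjemnob


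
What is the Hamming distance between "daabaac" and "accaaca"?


Comparing "daabaac" and "accaaca" position by position:
  Position 0: 'd' vs 'a' => differ
  Position 1: 'a' vs 'c' => differ
  Position 2: 'a' vs 'c' => differ
  Position 3: 'b' vs 'a' => differ
  Position 4: 'a' vs 'a' => same
  Position 5: 'a' vs 'c' => differ
  Position 6: 'c' vs 'a' => differ
Total differences (Hamming distance): 6

6


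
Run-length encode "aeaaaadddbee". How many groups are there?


Input: aeaaaadddbee
Scanning for consecutive runs:
  Group 1: 'a' x 1 (positions 0-0)
  Group 2: 'e' x 1 (positions 1-1)
  Group 3: 'a' x 4 (positions 2-5)
  Group 4: 'd' x 3 (positions 6-8)
  Group 5: 'b' x 1 (positions 9-9)
  Group 6: 'e' x 2 (positions 10-11)
Total groups: 6

6


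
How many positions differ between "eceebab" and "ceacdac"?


Comparing "eceebab" and "ceacdac" position by position:
  Position 0: 'e' vs 'c' => DIFFER
  Position 1: 'c' vs 'e' => DIFFER
  Position 2: 'e' vs 'a' => DIFFER
  Position 3: 'e' vs 'c' => DIFFER
  Position 4: 'b' vs 'd' => DIFFER
  Position 5: 'a' vs 'a' => same
  Position 6: 'b' vs 'c' => DIFFER
Positions that differ: 6

6


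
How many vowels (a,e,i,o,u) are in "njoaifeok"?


Input: njoaifeok
Checking each character:
  'n' at position 0: consonant
  'j' at position 1: consonant
  'o' at position 2: vowel (running total: 1)
  'a' at position 3: vowel (running total: 2)
  'i' at position 4: vowel (running total: 3)
  'f' at position 5: consonant
  'e' at position 6: vowel (running total: 4)
  'o' at position 7: vowel (running total: 5)
  'k' at position 8: consonant
Total vowels: 5

5


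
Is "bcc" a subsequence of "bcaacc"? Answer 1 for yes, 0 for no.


Check if "bcc" is a subsequence of "bcaacc"
Greedy scan:
  Position 0 ('b'): matches sub[0] = 'b'
  Position 1 ('c'): matches sub[1] = 'c'
  Position 2 ('a'): no match needed
  Position 3 ('a'): no match needed
  Position 4 ('c'): matches sub[2] = 'c'
  Position 5 ('c'): no match needed
All 3 characters matched => is a subsequence

1


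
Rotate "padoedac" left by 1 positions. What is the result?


Input: "padoedac", rotate left by 1
First 1 characters: "p"
Remaining characters: "adoedac"
Concatenate remaining + first: "adoedac" + "p" = "adoedacp"

adoedacp


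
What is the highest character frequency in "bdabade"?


Input: bdabade
Character counts:
  'a': 2
  'b': 2
  'd': 2
  'e': 1
Maximum frequency: 2

2


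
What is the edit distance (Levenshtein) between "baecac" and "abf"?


Computing edit distance: "baecac" -> "abf"
DP table:
           a    b    f
      0    1    2    3
  b   1    1    1    2
  a   2    1    2    2
  e   3    2    2    3
  c   4    3    3    3
  a   5    4    4    4
  c   6    5    5    5
Edit distance = dp[6][3] = 5

5


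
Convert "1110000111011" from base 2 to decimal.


Input: "1110000111011" in base 2
Positional expansion:
  Digit '1' (value 1) x 2^12 = 4096
  Digit '1' (value 1) x 2^11 = 2048
  Digit '1' (value 1) x 2^10 = 1024
  Digit '0' (value 0) x 2^9 = 0
  Digit '0' (value 0) x 2^8 = 0
  Digit '0' (value 0) x 2^7 = 0
  Digit '0' (value 0) x 2^6 = 0
  Digit '1' (value 1) x 2^5 = 32
  Digit '1' (value 1) x 2^4 = 16
  Digit '1' (value 1) x 2^3 = 8
  Digit '0' (value 0) x 2^2 = 0
  Digit '1' (value 1) x 2^1 = 2
  Digit '1' (value 1) x 2^0 = 1
Sum = 7227

7227


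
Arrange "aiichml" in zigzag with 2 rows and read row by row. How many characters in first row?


Zigzag "aiichml" into 2 rows:
Placing characters:
  'a' => row 0
  'i' => row 1
  'i' => row 0
  'c' => row 1
  'h' => row 0
  'm' => row 1
  'l' => row 0
Rows:
  Row 0: "aihl"
  Row 1: "icm"
First row length: 4

4


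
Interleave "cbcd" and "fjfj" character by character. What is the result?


Interleaving "cbcd" and "fjfj":
  Position 0: 'c' from first, 'f' from second => "cf"
  Position 1: 'b' from first, 'j' from second => "bj"
  Position 2: 'c' from first, 'f' from second => "cf"
  Position 3: 'd' from first, 'j' from second => "dj"
Result: cfbjcfdj

cfbjcfdj


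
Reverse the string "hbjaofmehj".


Input: hbjaofmehj
Reading characters right to left:
  Position 9: 'j'
  Position 8: 'h'
  Position 7: 'e'
  Position 6: 'm'
  Position 5: 'f'
  Position 4: 'o'
  Position 3: 'a'
  Position 2: 'j'
  Position 1: 'b'
  Position 0: 'h'
Reversed: jhemfoajbh

jhemfoajbh


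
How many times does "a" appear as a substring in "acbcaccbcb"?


Searching for "a" in "acbcaccbcb"
Scanning each position:
  Position 0: "a" => MATCH
  Position 1: "c" => no
  Position 2: "b" => no
  Position 3: "c" => no
  Position 4: "a" => MATCH
  Position 5: "c" => no
  Position 6: "c" => no
  Position 7: "b" => no
  Position 8: "c" => no
  Position 9: "b" => no
Total occurrences: 2

2


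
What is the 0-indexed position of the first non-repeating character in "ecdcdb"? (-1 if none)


Input: ecdcdb
Character frequencies:
  'b': 1
  'c': 2
  'd': 2
  'e': 1
Scanning left to right for freq == 1:
  Position 0 ('e'): unique! => answer = 0

0


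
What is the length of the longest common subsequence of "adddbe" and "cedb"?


LCS of "adddbe" and "cedb"
DP table:
           c    e    d    b
      0    0    0    0    0
  a   0    0    0    0    0
  d   0    0    0    1    1
  d   0    0    0    1    1
  d   0    0    0    1    1
  b   0    0    0    1    2
  e   0    0    1    1    2
LCS length = dp[6][4] = 2

2


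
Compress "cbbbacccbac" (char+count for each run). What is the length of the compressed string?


Input: cbbbacccbac
Runs:
  'c' x 1 => "c1"
  'b' x 3 => "b3"
  'a' x 1 => "a1"
  'c' x 3 => "c3"
  'b' x 1 => "b1"
  'a' x 1 => "a1"
  'c' x 1 => "c1"
Compressed: "c1b3a1c3b1a1c1"
Compressed length: 14

14


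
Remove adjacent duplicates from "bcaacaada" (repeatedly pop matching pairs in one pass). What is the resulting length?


Input: bcaacaada
Stack-based adjacent duplicate removal:
  Read 'b': push. Stack: b
  Read 'c': push. Stack: bc
  Read 'a': push. Stack: bca
  Read 'a': matches stack top 'a' => pop. Stack: bc
  Read 'c': matches stack top 'c' => pop. Stack: b
  Read 'a': push. Stack: ba
  Read 'a': matches stack top 'a' => pop. Stack: b
  Read 'd': push. Stack: bd
  Read 'a': push. Stack: bda
Final stack: "bda" (length 3)

3


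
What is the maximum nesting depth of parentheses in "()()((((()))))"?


Input: "()()((((()))))"
Tracking depth:
  Position 0 '(': depth becomes 1
  Position 1 ')': depth becomes 0
  Position 2 '(': depth becomes 1
  Position 3 ')': depth becomes 0
  Position 4 '(': depth becomes 1
  Position 5 '(': depth becomes 2
  Position 6 '(': depth becomes 3
  Position 7 '(': depth becomes 4
  Position 8 '(': depth becomes 5
  Position 9 ')': depth becomes 4
  Position 10 ')': depth becomes 3
  Position 11 ')': depth becomes 2
  Position 12 ')': depth becomes 1
  Position 13 ')': depth becomes 0
Maximum depth reached: 5

5


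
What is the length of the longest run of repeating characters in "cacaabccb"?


Input: "cacaabccb"
Scanning for longest run:
  Position 1 ('a'): new char, reset run to 1
  Position 2 ('c'): new char, reset run to 1
  Position 3 ('a'): new char, reset run to 1
  Position 4 ('a'): continues run of 'a', length=2
  Position 5 ('b'): new char, reset run to 1
  Position 6 ('c'): new char, reset run to 1
  Position 7 ('c'): continues run of 'c', length=2
  Position 8 ('b'): new char, reset run to 1
Longest run: 'a' with length 2

2


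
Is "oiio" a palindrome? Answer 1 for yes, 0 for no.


Input: oiio
Reversed: oiio
  Compare pos 0 ('o') with pos 3 ('o'): match
  Compare pos 1 ('i') with pos 2 ('i'): match
Result: palindrome

1


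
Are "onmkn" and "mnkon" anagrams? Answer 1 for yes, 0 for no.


Strings: "onmkn", "mnkon"
Sorted first:  kmnno
Sorted second: kmnno
Sorted forms match => anagrams

1


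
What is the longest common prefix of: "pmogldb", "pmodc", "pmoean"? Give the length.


Words: pmogldb, pmodc, pmoean
  Position 0: all 'p' => match
  Position 1: all 'm' => match
  Position 2: all 'o' => match
  Position 3: ('g', 'd', 'e') => mismatch, stop
LCP = "pmo" (length 3)

3


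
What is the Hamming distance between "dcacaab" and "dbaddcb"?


Comparing "dcacaab" and "dbaddcb" position by position:
  Position 0: 'd' vs 'd' => same
  Position 1: 'c' vs 'b' => differ
  Position 2: 'a' vs 'a' => same
  Position 3: 'c' vs 'd' => differ
  Position 4: 'a' vs 'd' => differ
  Position 5: 'a' vs 'c' => differ
  Position 6: 'b' vs 'b' => same
Total differences (Hamming distance): 4

4


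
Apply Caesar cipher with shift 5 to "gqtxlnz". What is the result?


Caesar cipher: shift "gqtxlnz" by 5
  'g' (pos 6) + 5 = pos 11 = 'l'
  'q' (pos 16) + 5 = pos 21 = 'v'
  't' (pos 19) + 5 = pos 24 = 'y'
  'x' (pos 23) + 5 = pos 2 = 'c'
  'l' (pos 11) + 5 = pos 16 = 'q'
  'n' (pos 13) + 5 = pos 18 = 's'
  'z' (pos 25) + 5 = pos 4 = 'e'
Result: lvycqse

lvycqse


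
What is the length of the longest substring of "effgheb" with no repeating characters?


Input: "effgheb"
Sliding window (track last position of each char):
  Position 0 ('e'): window [0,0] length 1 -- new best
  Position 1 ('f'): window [0,1] length 2 -- new best
  Position 2 ('f'): repeat (last at 1), move window start to 2
  Position 2 ('f'): window [2,2] length 1
  Position 3 ('g'): window [2,3] length 2
  Position 4 ('h'): window [2,4] length 3 -- new best
  Position 5 ('e'): window [2,5] length 4 -- new best
  Position 6 ('b'): window [2,6] length 5 -- new best
Longest substring with no repeats: "fgheb" with length 5

5


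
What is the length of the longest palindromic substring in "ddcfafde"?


Input: "ddcfafde"
Checking substrings for palindromes:
  [3:6] "faf" (len 3) => palindrome
  [0:2] "dd" (len 2) => palindrome
Longest palindromic substring: "faf" with length 3

3


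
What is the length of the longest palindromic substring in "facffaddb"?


Input: "facffaddb"
Checking substrings for palindromes:
  [3:5] "ff" (len 2) => palindrome
  [6:8] "dd" (len 2) => palindrome
Longest palindromic substring: "ff" with length 2

2


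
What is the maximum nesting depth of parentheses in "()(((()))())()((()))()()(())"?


Input: "()(((()))())()((()))()()(())"
Tracking depth:
  Position 0 '(': depth becomes 1
  Position 1 ')': depth becomes 0
  Position 2 '(': depth becomes 1
  Position 3 '(': depth becomes 2
  Position 4 '(': depth becomes 3
  Position 5 '(': depth becomes 4
  Position 6 ')': depth becomes 3
  Position 7 ')': depth becomes 2
  Position 8 ')': depth becomes 1
  Position 9 '(': depth becomes 2
  Position 10 ')': depth becomes 1
  Position 11 ')': depth becomes 0
  Position 12 '(': depth becomes 1
  Position 13 ')': depth becomes 0
  Position 14 '(': depth becomes 1
  Position 15 '(': depth becomes 2
  Position 16 '(': depth becomes 3
  Position 17 ')': depth becomes 2
  Position 18 ')': depth becomes 1
  Position 19 ')': depth becomes 0
  Position 20 '(': depth becomes 1
  Position 21 ')': depth becomes 0
  Position 22 '(': depth becomes 1
  Position 23 ')': depth becomes 0
  Position 24 '(': depth becomes 1
  Position 25 '(': depth becomes 2
  Position 26 ')': depth becomes 1
  Position 27 ')': depth becomes 0
Maximum depth reached: 4

4


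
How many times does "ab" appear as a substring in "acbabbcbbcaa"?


Searching for "ab" in "acbabbcbbcaa"
Scanning each position:
  Position 0: "ac" => no
  Position 1: "cb" => no
  Position 2: "ba" => no
  Position 3: "ab" => MATCH
  Position 4: "bb" => no
  Position 5: "bc" => no
  Position 6: "cb" => no
  Position 7: "bb" => no
  Position 8: "bc" => no
  Position 9: "ca" => no
  Position 10: "aa" => no
Total occurrences: 1

1


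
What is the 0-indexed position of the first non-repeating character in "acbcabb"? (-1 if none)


Input: acbcabb
Character frequencies:
  'a': 2
  'b': 3
  'c': 2
Scanning left to right for freq == 1:
  Position 0 ('a'): freq=2, skip
  Position 1 ('c'): freq=2, skip
  Position 2 ('b'): freq=3, skip
  Position 3 ('c'): freq=2, skip
  Position 4 ('a'): freq=2, skip
  Position 5 ('b'): freq=3, skip
  Position 6 ('b'): freq=3, skip
  No unique character found => answer = -1

-1


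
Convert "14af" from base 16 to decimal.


Input: "14af" in base 16
Positional expansion:
  Digit '1' (value 1) x 16^3 = 4096
  Digit '4' (value 4) x 16^2 = 1024
  Digit 'a' (value 10) x 16^1 = 160
  Digit 'f' (value 15) x 16^0 = 15
Sum = 5295

5295


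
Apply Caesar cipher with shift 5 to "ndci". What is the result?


Caesar cipher: shift "ndci" by 5
  'n' (pos 13) + 5 = pos 18 = 's'
  'd' (pos 3) + 5 = pos 8 = 'i'
  'c' (pos 2) + 5 = pos 7 = 'h'
  'i' (pos 8) + 5 = pos 13 = 'n'
Result: sihn

sihn


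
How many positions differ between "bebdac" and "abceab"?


Comparing "bebdac" and "abceab" position by position:
  Position 0: 'b' vs 'a' => DIFFER
  Position 1: 'e' vs 'b' => DIFFER
  Position 2: 'b' vs 'c' => DIFFER
  Position 3: 'd' vs 'e' => DIFFER
  Position 4: 'a' vs 'a' => same
  Position 5: 'c' vs 'b' => DIFFER
Positions that differ: 5

5


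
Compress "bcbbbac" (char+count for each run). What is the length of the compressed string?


Input: bcbbbac
Runs:
  'b' x 1 => "b1"
  'c' x 1 => "c1"
  'b' x 3 => "b3"
  'a' x 1 => "a1"
  'c' x 1 => "c1"
Compressed: "b1c1b3a1c1"
Compressed length: 10

10


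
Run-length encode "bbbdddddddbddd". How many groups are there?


Input: bbbdddddddbddd
Scanning for consecutive runs:
  Group 1: 'b' x 3 (positions 0-2)
  Group 2: 'd' x 7 (positions 3-9)
  Group 3: 'b' x 1 (positions 10-10)
  Group 4: 'd' x 3 (positions 11-13)
Total groups: 4

4


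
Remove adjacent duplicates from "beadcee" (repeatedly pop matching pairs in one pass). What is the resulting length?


Input: beadcee
Stack-based adjacent duplicate removal:
  Read 'b': push. Stack: b
  Read 'e': push. Stack: be
  Read 'a': push. Stack: bea
  Read 'd': push. Stack: bead
  Read 'c': push. Stack: beadc
  Read 'e': push. Stack: beadce
  Read 'e': matches stack top 'e' => pop. Stack: beadc
Final stack: "beadc" (length 5)

5


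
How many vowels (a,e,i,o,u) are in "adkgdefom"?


Input: adkgdefom
Checking each character:
  'a' at position 0: vowel (running total: 1)
  'd' at position 1: consonant
  'k' at position 2: consonant
  'g' at position 3: consonant
  'd' at position 4: consonant
  'e' at position 5: vowel (running total: 2)
  'f' at position 6: consonant
  'o' at position 7: vowel (running total: 3)
  'm' at position 8: consonant
Total vowels: 3

3


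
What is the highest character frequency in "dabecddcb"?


Input: dabecddcb
Character counts:
  'a': 1
  'b': 2
  'c': 2
  'd': 3
  'e': 1
Maximum frequency: 3

3


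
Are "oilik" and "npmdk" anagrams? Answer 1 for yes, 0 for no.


Strings: "oilik", "npmdk"
Sorted first:  iiklo
Sorted second: dkmnp
Differ at position 0: 'i' vs 'd' => not anagrams

0


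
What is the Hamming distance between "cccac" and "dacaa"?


Comparing "cccac" and "dacaa" position by position:
  Position 0: 'c' vs 'd' => differ
  Position 1: 'c' vs 'a' => differ
  Position 2: 'c' vs 'c' => same
  Position 3: 'a' vs 'a' => same
  Position 4: 'c' vs 'a' => differ
Total differences (Hamming distance): 3

3


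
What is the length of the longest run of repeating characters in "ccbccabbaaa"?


Input: "ccbccabbaaa"
Scanning for longest run:
  Position 1 ('c'): continues run of 'c', length=2
  Position 2 ('b'): new char, reset run to 1
  Position 3 ('c'): new char, reset run to 1
  Position 4 ('c'): continues run of 'c', length=2
  Position 5 ('a'): new char, reset run to 1
  Position 6 ('b'): new char, reset run to 1
  Position 7 ('b'): continues run of 'b', length=2
  Position 8 ('a'): new char, reset run to 1
  Position 9 ('a'): continues run of 'a', length=2
  Position 10 ('a'): continues run of 'a', length=3
Longest run: 'a' with length 3

3


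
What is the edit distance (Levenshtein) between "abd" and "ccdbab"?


Computing edit distance: "abd" -> "ccdbab"
DP table:
           c    c    d    b    a    b
      0    1    2    3    4    5    6
  a   1    1    2    3    4    4    5
  b   2    2    2    3    3    4    4
  d   3    3    3    2    3    4    5
Edit distance = dp[3][6] = 5

5


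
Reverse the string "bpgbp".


Input: bpgbp
Reading characters right to left:
  Position 4: 'p'
  Position 3: 'b'
  Position 2: 'g'
  Position 1: 'p'
  Position 0: 'b'
Reversed: pbgpb

pbgpb


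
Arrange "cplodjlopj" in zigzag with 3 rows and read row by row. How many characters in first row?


Zigzag "cplodjlopj" into 3 rows:
Placing characters:
  'c' => row 0
  'p' => row 1
  'l' => row 2
  'o' => row 1
  'd' => row 0
  'j' => row 1
  'l' => row 2
  'o' => row 1
  'p' => row 0
  'j' => row 1
Rows:
  Row 0: "cdp"
  Row 1: "pojoj"
  Row 2: "ll"
First row length: 3

3


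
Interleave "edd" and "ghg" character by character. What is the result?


Interleaving "edd" and "ghg":
  Position 0: 'e' from first, 'g' from second => "eg"
  Position 1: 'd' from first, 'h' from second => "dh"
  Position 2: 'd' from first, 'g' from second => "dg"
Result: egdhdg

egdhdg


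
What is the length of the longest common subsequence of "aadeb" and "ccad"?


LCS of "aadeb" and "ccad"
DP table:
           c    c    a    d
      0    0    0    0    0
  a   0    0    0    1    1
  a   0    0    0    1    1
  d   0    0    0    1    2
  e   0    0    0    1    2
  b   0    0    0    1    2
LCS length = dp[5][4] = 2

2


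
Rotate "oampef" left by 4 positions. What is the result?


Input: "oampef", rotate left by 4
First 4 characters: "oamp"
Remaining characters: "ef"
Concatenate remaining + first: "ef" + "oamp" = "efoamp"

efoamp


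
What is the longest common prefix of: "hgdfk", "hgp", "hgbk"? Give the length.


Words: hgdfk, hgp, hgbk
  Position 0: all 'h' => match
  Position 1: all 'g' => match
  Position 2: ('d', 'p', 'b') => mismatch, stop
LCP = "hg" (length 2)

2


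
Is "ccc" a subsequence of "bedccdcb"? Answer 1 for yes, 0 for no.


Check if "ccc" is a subsequence of "bedccdcb"
Greedy scan:
  Position 0 ('b'): no match needed
  Position 1 ('e'): no match needed
  Position 2 ('d'): no match needed
  Position 3 ('c'): matches sub[0] = 'c'
  Position 4 ('c'): matches sub[1] = 'c'
  Position 5 ('d'): no match needed
  Position 6 ('c'): matches sub[2] = 'c'
  Position 7 ('b'): no match needed
All 3 characters matched => is a subsequence

1


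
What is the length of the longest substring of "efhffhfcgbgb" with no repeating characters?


Input: "efhffhfcgbgb"
Sliding window (track last position of each char):
  Position 0 ('e'): window [0,0] length 1 -- new best
  Position 1 ('f'): window [0,1] length 2 -- new best
  Position 2 ('h'): window [0,2] length 3 -- new best
  Position 3 ('f'): repeat (last at 1), move window start to 2
  Position 3 ('f'): window [2,3] length 2
  Position 4 ('f'): repeat (last at 3), move window start to 4
  Position 4 ('f'): window [4,4] length 1
  Position 5 ('h'): window [4,5] length 2
  Position 6 ('f'): repeat (last at 4), move window start to 5
  Position 6 ('f'): window [5,6] length 2
  Position 7 ('c'): window [5,7] length 3
  Position 8 ('g'): window [5,8] length 4 -- new best
  Position 9 ('b'): window [5,9] length 5 -- new best
  Position 10 ('g'): repeat (last at 8), move window start to 9
  Position 10 ('g'): window [9,10] length 2
  Position 11 ('b'): repeat (last at 9), move window start to 10
  Position 11 ('b'): window [10,11] length 2
Longest substring with no repeats: "hfcgb" with length 5

5


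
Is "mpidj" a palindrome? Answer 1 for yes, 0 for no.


Input: mpidj
Reversed: jdipm
  Compare pos 0 ('m') with pos 4 ('j'): MISMATCH
  Compare pos 1 ('p') with pos 3 ('d'): MISMATCH
Result: not a palindrome

0


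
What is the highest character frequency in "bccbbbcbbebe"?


Input: bccbbbcbbebe
Character counts:
  'b': 7
  'c': 3
  'e': 2
Maximum frequency: 7

7


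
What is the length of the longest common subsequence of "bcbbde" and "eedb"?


LCS of "bcbbde" and "eedb"
DP table:
           e    e    d    b
      0    0    0    0    0
  b   0    0    0    0    1
  c   0    0    0    0    1
  b   0    0    0    0    1
  b   0    0    0    0    1
  d   0    0    0    1    1
  e   0    1    1    1    1
LCS length = dp[6][4] = 1

1


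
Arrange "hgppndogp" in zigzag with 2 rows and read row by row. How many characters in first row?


Zigzag "hgppndogp" into 2 rows:
Placing characters:
  'h' => row 0
  'g' => row 1
  'p' => row 0
  'p' => row 1
  'n' => row 0
  'd' => row 1
  'o' => row 0
  'g' => row 1
  'p' => row 0
Rows:
  Row 0: "hpnop"
  Row 1: "gpdg"
First row length: 5

5


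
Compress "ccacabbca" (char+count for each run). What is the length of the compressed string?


Input: ccacabbca
Runs:
  'c' x 2 => "c2"
  'a' x 1 => "a1"
  'c' x 1 => "c1"
  'a' x 1 => "a1"
  'b' x 2 => "b2"
  'c' x 1 => "c1"
  'a' x 1 => "a1"
Compressed: "c2a1c1a1b2c1a1"
Compressed length: 14

14


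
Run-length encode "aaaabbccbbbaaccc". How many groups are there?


Input: aaaabbccbbbaaccc
Scanning for consecutive runs:
  Group 1: 'a' x 4 (positions 0-3)
  Group 2: 'b' x 2 (positions 4-5)
  Group 3: 'c' x 2 (positions 6-7)
  Group 4: 'b' x 3 (positions 8-10)
  Group 5: 'a' x 2 (positions 11-12)
  Group 6: 'c' x 3 (positions 13-15)
Total groups: 6

6


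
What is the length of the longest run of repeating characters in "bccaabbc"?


Input: "bccaabbc"
Scanning for longest run:
  Position 1 ('c'): new char, reset run to 1
  Position 2 ('c'): continues run of 'c', length=2
  Position 3 ('a'): new char, reset run to 1
  Position 4 ('a'): continues run of 'a', length=2
  Position 5 ('b'): new char, reset run to 1
  Position 6 ('b'): continues run of 'b', length=2
  Position 7 ('c'): new char, reset run to 1
Longest run: 'c' with length 2

2


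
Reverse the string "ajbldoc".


Input: ajbldoc
Reading characters right to left:
  Position 6: 'c'
  Position 5: 'o'
  Position 4: 'd'
  Position 3: 'l'
  Position 2: 'b'
  Position 1: 'j'
  Position 0: 'a'
Reversed: codlbja

codlbja


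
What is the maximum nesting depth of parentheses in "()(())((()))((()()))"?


Input: "()(())((()))((()()))"
Tracking depth:
  Position 0 '(': depth becomes 1
  Position 1 ')': depth becomes 0
  Position 2 '(': depth becomes 1
  Position 3 '(': depth becomes 2
  Position 4 ')': depth becomes 1
  Position 5 ')': depth becomes 0
  Position 6 '(': depth becomes 1
  Position 7 '(': depth becomes 2
  Position 8 '(': depth becomes 3
  Position 9 ')': depth becomes 2
  Position 10 ')': depth becomes 1
  Position 11 ')': depth becomes 0
  Position 12 '(': depth becomes 1
  Position 13 '(': depth becomes 2
  Position 14 '(': depth becomes 3
  Position 15 ')': depth becomes 2
  Position 16 '(': depth becomes 3
  Position 17 ')': depth becomes 2
  Position 18 ')': depth becomes 1
  Position 19 ')': depth becomes 0
Maximum depth reached: 3

3


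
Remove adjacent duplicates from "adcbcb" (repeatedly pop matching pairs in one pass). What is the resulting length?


Input: adcbcb
Stack-based adjacent duplicate removal:
  Read 'a': push. Stack: a
  Read 'd': push. Stack: ad
  Read 'c': push. Stack: adc
  Read 'b': push. Stack: adcb
  Read 'c': push. Stack: adcbc
  Read 'b': push. Stack: adcbcb
Final stack: "adcbcb" (length 6)

6


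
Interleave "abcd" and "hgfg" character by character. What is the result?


Interleaving "abcd" and "hgfg":
  Position 0: 'a' from first, 'h' from second => "ah"
  Position 1: 'b' from first, 'g' from second => "bg"
  Position 2: 'c' from first, 'f' from second => "cf"
  Position 3: 'd' from first, 'g' from second => "dg"
Result: ahbgcfdg

ahbgcfdg


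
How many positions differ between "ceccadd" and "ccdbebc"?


Comparing "ceccadd" and "ccdbebc" position by position:
  Position 0: 'c' vs 'c' => same
  Position 1: 'e' vs 'c' => DIFFER
  Position 2: 'c' vs 'd' => DIFFER
  Position 3: 'c' vs 'b' => DIFFER
  Position 4: 'a' vs 'e' => DIFFER
  Position 5: 'd' vs 'b' => DIFFER
  Position 6: 'd' vs 'c' => DIFFER
Positions that differ: 6

6


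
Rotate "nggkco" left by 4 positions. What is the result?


Input: "nggkco", rotate left by 4
First 4 characters: "nggk"
Remaining characters: "co"
Concatenate remaining + first: "co" + "nggk" = "conggk"

conggk


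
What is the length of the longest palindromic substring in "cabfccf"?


Input: "cabfccf"
Checking substrings for palindromes:
  [3:7] "fccf" (len 4) => palindrome
  [4:6] "cc" (len 2) => palindrome
Longest palindromic substring: "fccf" with length 4

4


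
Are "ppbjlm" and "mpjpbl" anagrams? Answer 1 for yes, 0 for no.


Strings: "ppbjlm", "mpjpbl"
Sorted first:  bjlmpp
Sorted second: bjlmpp
Sorted forms match => anagrams

1


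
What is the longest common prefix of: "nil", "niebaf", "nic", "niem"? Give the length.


Words: nil, niebaf, nic, niem
  Position 0: all 'n' => match
  Position 1: all 'i' => match
  Position 2: ('l', 'e', 'c', 'e') => mismatch, stop
LCP = "ni" (length 2)

2


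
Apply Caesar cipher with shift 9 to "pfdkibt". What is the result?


Caesar cipher: shift "pfdkibt" by 9
  'p' (pos 15) + 9 = pos 24 = 'y'
  'f' (pos 5) + 9 = pos 14 = 'o'
  'd' (pos 3) + 9 = pos 12 = 'm'
  'k' (pos 10) + 9 = pos 19 = 't'
  'i' (pos 8) + 9 = pos 17 = 'r'
  'b' (pos 1) + 9 = pos 10 = 'k'
  't' (pos 19) + 9 = pos 2 = 'c'
Result: yomtrkc

yomtrkc


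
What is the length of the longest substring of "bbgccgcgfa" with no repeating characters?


Input: "bbgccgcgfa"
Sliding window (track last position of each char):
  Position 0 ('b'): window [0,0] length 1 -- new best
  Position 1 ('b'): repeat (last at 0), move window start to 1
  Position 1 ('b'): window [1,1] length 1
  Position 2 ('g'): window [1,2] length 2 -- new best
  Position 3 ('c'): window [1,3] length 3 -- new best
  Position 4 ('c'): repeat (last at 3), move window start to 4
  Position 4 ('c'): window [4,4] length 1
  Position 5 ('g'): window [4,5] length 2
  Position 6 ('c'): repeat (last at 4), move window start to 5
  Position 6 ('c'): window [5,6] length 2
  Position 7 ('g'): repeat (last at 5), move window start to 6
  Position 7 ('g'): window [6,7] length 2
  Position 8 ('f'): window [6,8] length 3
  Position 9 ('a'): window [6,9] length 4 -- new best
Longest substring with no repeats: "cgfa" with length 4

4


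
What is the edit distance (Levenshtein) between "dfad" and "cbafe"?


Computing edit distance: "dfad" -> "cbafe"
DP table:
           c    b    a    f    e
      0    1    2    3    4    5
  d   1    1    2    3    4    5
  f   2    2    2    3    3    4
  a   3    3    3    2    3    4
  d   4    4    4    3    3    4
Edit distance = dp[4][5] = 4

4
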